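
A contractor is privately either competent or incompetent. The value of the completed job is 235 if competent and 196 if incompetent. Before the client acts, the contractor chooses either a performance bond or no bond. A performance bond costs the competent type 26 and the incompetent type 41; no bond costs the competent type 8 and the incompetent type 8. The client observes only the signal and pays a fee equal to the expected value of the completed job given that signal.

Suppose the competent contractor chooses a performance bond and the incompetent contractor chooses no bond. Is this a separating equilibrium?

If types separate, bond earns payment 235 and no bond earns 196.
Competent: bond gives 235 − 26 = 209; no bond gives 196 − 8 = 188. No deviation. ✓
Incompetent: no bond gives 196 − 8 = 188; bond gives 235 − 41 = 194. Would deviate. ✗

No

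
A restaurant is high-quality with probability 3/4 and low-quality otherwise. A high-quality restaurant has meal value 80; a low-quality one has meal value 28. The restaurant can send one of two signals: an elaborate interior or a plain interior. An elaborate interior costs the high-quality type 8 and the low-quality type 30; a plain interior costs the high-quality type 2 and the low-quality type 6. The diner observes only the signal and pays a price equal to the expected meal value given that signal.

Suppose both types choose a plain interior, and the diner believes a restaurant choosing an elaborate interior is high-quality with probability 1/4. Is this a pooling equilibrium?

Yes

On the equilibrium path (plain interior) the diner holds the prior 3/4 and pays 3/4·80 + 1/4·28 = 67. Off-path (elaborate interior) belief 1/4 gives 1/4·80 + 3/4·28 = 41.
High-quality: plain interior gives 67 − 2 = 65; elaborate interior gives 41 − 8 = 33. Stays. ✓
Low-quality: plain interior gives 67 − 6 = 61; elaborate interior gives 41 − 30 = 11. Stays. ✓
Beliefs are Bayes-consistent on-path and both types best-respond.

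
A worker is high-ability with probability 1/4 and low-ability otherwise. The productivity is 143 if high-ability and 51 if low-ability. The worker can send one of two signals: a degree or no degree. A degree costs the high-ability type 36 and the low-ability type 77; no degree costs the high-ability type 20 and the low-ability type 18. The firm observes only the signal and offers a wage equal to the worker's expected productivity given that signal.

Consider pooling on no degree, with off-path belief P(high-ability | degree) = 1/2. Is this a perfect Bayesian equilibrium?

No

At the pooled signal (no degree) the firm holds the prior 1/4 and pays 1/4·143 + 3/4·51 = 74. Off-path (degree) belief 1/2 gives 1/2·143 + 1/2·51 = 97.
High-ability: no degree gives 74 − 20 = 54; degree gives 97 − 36 = 61. Deviates. ✗
Low-ability: no degree gives 74 − 18 = 56; degree gives 97 − 77 = 20. Stays. ✓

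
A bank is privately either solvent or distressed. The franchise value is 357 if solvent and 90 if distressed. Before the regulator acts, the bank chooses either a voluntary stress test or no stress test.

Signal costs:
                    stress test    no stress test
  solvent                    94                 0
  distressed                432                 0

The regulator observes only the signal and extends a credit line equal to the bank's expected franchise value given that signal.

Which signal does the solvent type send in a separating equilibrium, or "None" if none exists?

stress test

Try solvent → stress test, distressed → no stress test:
  If types separate, stress test earns payment 357 and no stress test earns 90.
  Solvent: stress test gives 357 − 94 = 263; no stress test gives 90 − 0 = 90. No deviation. ✓
  Distressed: no stress test gives 90 − 0 = 90; stress test gives 357 − 432 = -75. No deviation. ✓
Both hold — the solvent type sends stress test.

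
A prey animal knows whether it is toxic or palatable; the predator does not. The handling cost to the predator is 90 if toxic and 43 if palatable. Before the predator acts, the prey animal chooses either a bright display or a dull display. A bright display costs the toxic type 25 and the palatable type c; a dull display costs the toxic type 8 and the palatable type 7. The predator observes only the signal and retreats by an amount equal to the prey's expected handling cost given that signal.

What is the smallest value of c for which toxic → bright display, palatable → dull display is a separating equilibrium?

Under separation: bright display → toxic (pays 90); dull display → palatable (pays 43).
Toxic: 90 − 25 = 65 ≥ 43 − 8 = 35. Holds regardless of c. ✓
Palatable: 43 − 7 ≥ 90 − c, so c ≥ 90 − 36 = 54.

54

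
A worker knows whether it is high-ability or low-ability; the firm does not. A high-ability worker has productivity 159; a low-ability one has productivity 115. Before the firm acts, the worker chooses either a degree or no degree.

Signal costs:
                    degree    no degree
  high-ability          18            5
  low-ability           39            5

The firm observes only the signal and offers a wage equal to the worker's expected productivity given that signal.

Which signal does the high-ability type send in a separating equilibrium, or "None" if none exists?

Try high-ability → degree, low-ability → no degree:
  If types separate, degree earns payment 159 and no degree earns 115.
  High-ability: degree gives 159 − 18 = 141; no degree gives 115 − 5 = 110. No deviation. ✓
  Low-ability: no degree gives 115 − 5 = 110; degree gives 159 − 39 = 120. Would deviate. ✗
Try high-ability → no degree, low-ability → degree:
  If types separate, no degree earns payment 159 and degree earns 115.
  High-ability: no degree gives 159 − 5 = 154; degree gives 115 − 18 = 97. No deviation. ✓
  Low-ability: degree gives 115 − 39 = 76; no degree gives 159 − 5 = 154. Would deviate. ✗
Neither assignment is incentive-compatible.

None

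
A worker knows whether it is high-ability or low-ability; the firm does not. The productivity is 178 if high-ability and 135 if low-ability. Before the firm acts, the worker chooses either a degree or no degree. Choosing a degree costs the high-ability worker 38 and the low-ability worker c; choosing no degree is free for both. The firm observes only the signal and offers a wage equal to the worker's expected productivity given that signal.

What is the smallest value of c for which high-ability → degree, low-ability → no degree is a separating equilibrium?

Under separation: degree → high-ability (pays 178); no degree → low-ability (pays 135).
High-ability: 178 − 38 = 140 ≥ 135 − 0 = 135. Holds regardless of c. ✓
Low-ability: 135 − 0 ≥ 178 − c, so c ≥ 178 − 135 = 43.

43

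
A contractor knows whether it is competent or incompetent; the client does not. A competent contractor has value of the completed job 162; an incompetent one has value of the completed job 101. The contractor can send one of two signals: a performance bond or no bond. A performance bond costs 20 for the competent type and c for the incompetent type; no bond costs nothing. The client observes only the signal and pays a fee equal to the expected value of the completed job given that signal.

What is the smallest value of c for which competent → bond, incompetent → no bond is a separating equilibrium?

61

Under separation: bond → competent (pays 162); no bond → incompetent (pays 101).
Competent: 162 − 20 = 142 ≥ 101 − 0 = 101. Holds regardless of c. ✓
Incompetent: 101 − 0 ≥ 162 − c, so c ≥ 162 − 101 = 61.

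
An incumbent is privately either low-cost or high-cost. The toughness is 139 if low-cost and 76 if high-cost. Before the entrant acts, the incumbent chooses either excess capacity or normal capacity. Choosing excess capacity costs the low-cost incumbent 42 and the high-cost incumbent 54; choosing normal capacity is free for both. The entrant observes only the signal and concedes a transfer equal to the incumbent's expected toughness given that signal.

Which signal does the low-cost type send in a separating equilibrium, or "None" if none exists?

Try low-cost → excess capacity, high-cost → normal capacity:
  If types separate, excess capacity earns payment 139 and normal capacity earns 76.
  Low-cost: excess capacity gives 139 − 42 = 97; normal capacity gives 76 − 0 = 76. No deviation. ✓
  High-cost: normal capacity gives 76 − 0 = 76; excess capacity gives 139 − 54 = 85. Would deviate. ✗
Try low-cost → normal capacity, high-cost → excess capacity:
  If types separate, normal capacity earns payment 139 and excess capacity earns 76.
  Low-cost: normal capacity gives 139 − 0 = 139; excess capacity gives 76 − 42 = 34. No deviation. ✓
  High-cost: excess capacity gives 76 − 54 = 22; normal capacity gives 139 − 0 = 139. Would deviate. ✗
Neither assignment is incentive-compatible.

None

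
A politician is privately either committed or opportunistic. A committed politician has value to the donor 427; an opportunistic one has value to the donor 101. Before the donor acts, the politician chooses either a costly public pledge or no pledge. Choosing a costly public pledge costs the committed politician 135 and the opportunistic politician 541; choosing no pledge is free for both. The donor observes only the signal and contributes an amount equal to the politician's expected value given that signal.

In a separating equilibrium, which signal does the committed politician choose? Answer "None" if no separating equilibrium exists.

pledge

Try committed → pledge, opportunistic → no pledge:
  Under separation the donor infers type exactly: pledge → committed (pays 427), no pledge → opportunistic (pays 101).
  Committed: pledge gives 427 − 135 = 292; no pledge gives 101 − 0 = 101. No deviation. ✓
  Opportunistic: no pledge gives 101 − 0 = 101; pledge gives 427 − 541 = -114. No deviation. ✓
Both hold — the committed type sends pledge.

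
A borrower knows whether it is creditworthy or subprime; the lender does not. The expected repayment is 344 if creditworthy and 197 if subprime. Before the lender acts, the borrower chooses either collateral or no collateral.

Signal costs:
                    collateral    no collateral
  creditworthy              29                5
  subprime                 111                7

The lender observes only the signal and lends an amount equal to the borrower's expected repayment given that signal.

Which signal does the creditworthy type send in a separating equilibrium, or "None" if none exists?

Try creditworthy → collateral, subprime → no collateral:
  Under separation the lender infers type exactly: collateral → creditworthy (pays 344), no collateral → subprime (pays 197).
  Creditworthy: collateral gives 344 − 29 = 315; no collateral gives 197 − 5 = 192. No deviation. ✓
  Subprime: no collateral gives 197 − 7 = 190; collateral gives 344 − 111 = 233. Would deviate. ✗
Try creditworthy → no collateral, subprime → collateral:
  Under separation the lender infers type exactly: no collateral → creditworthy (pays 344), collateral → subprime (pays 197).
  Creditworthy: no collateral gives 344 − 5 = 339; collateral gives 197 − 29 = 168. No deviation. ✓
  Subprime: collateral gives 197 − 111 = 86; no collateral gives 344 − 7 = 337. Would deviate. ✗
Neither assignment is incentive-compatible.

None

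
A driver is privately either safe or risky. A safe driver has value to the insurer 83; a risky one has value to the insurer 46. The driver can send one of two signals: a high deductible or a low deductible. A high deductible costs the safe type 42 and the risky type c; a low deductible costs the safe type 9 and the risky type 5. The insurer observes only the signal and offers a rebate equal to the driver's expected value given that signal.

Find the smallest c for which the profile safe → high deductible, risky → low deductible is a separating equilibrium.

Under separation: high deductible → safe (pays 83); low deductible → risky (pays 46).
Safe: 83 − 42 = 41 ≥ 46 − 9 = 37. Holds regardless of c. ✓
Risky: 46 − 5 ≥ 83 − c, so c ≥ 83 − 41 = 42.

42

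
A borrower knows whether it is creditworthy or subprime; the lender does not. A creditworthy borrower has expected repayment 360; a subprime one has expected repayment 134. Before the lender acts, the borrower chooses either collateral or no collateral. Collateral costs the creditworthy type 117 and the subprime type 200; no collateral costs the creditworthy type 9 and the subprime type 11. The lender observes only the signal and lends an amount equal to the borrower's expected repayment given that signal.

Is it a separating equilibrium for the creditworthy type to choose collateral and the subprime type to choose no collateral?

Under separation the lender infers type exactly: collateral → creditworthy (pays 360), no collateral → subprime (pays 134).
Creditworthy: collateral gives 360 − 117 = 243; no collateral gives 134 − 9 = 125. No deviation. ✓
Subprime: no collateral gives 134 − 11 = 123; collateral gives 360 − 200 = 160. Would deviate. ✗

No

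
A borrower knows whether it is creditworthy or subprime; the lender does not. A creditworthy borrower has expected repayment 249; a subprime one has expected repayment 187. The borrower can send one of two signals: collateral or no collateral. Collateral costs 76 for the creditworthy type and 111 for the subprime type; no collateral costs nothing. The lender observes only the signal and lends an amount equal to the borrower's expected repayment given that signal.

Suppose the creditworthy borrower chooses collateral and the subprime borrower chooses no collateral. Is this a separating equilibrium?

No

If types separate, collateral earns payment 249 and no collateral earns 187.
Creditworthy: collateral gives 249 − 76 = 173; no collateral gives 187 − 0 = 187. Would deviate. ✗
Subprime: no collateral gives 187 − 0 = 187; collateral gives 249 − 111 = 138. No deviation. ✓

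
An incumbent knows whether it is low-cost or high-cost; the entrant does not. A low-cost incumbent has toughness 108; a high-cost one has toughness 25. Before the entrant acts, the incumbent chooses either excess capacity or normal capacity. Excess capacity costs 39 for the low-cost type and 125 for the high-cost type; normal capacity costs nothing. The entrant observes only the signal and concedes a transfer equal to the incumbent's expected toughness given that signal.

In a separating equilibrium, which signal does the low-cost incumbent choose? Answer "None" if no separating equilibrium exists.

Try low-cost → excess capacity, high-cost → normal capacity:
  If types separate, excess capacity earns payment 108 and normal capacity earns 25.
  Low-cost: excess capacity gives 108 − 39 = 69; normal capacity gives 25 − 0 = 25. No deviation. ✓
  High-cost: normal capacity gives 25 − 0 = 25; excess capacity gives 108 − 125 = -17. No deviation. ✓
Both hold — the low-cost type sends excess capacity.

excess capacity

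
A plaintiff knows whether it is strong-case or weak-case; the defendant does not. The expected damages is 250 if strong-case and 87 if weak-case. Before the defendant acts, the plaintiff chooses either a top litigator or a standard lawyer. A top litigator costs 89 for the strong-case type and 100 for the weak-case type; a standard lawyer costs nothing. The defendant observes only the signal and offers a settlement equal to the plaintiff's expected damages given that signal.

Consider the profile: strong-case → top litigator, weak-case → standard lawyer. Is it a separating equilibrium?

No

If types separate, top litigator earns payment 250 and standard lawyer earns 87.
Strong-case: top litigator gives 250 − 89 = 161; standard lawyer gives 87 − 0 = 87. No deviation. ✓
Weak-case: standard lawyer gives 87 − 0 = 87; top litigator gives 250 − 100 = 150. Would deviate. ✗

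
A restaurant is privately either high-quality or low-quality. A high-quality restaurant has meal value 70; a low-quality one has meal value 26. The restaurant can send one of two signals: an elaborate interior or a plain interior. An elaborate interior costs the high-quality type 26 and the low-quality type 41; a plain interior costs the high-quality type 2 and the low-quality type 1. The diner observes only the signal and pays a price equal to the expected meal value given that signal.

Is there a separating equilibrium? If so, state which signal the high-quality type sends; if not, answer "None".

Try high-quality → elaborate interior, low-quality → plain interior:
  If types separate, elaborate interior earns payment 70 and plain interior earns 26.
  High-quality: elaborate interior gives 70 − 26 = 44; plain interior gives 26 − 2 = 24. No deviation. ✓
  Low-quality: plain interior gives 26 − 1 = 25; elaborate interior gives 70 − 41 = 29. Would deviate. ✗
Try high-quality → plain interior, low-quality → elaborate interior:
  If types separate, plain interior earns payment 70 and elaborate interior earns 26.
  High-quality: plain interior gives 70 − 2 = 68; elaborate interior gives 26 − 26 = 0. No deviation. ✓
  Low-quality: elaborate interior gives 26 − 41 = -15; plain interior gives 70 − 1 = 69. Would deviate. ✗
Neither assignment is incentive-compatible.

None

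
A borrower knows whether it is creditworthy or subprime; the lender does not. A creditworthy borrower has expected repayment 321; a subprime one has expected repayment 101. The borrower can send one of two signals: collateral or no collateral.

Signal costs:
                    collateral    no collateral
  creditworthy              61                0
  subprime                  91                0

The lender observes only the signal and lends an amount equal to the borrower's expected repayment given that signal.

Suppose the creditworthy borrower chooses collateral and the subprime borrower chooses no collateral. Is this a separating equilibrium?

No

If types separate, collateral earns payment 321 and no collateral earns 101.
Creditworthy: collateral gives 321 − 61 = 260; no collateral gives 101 − 0 = 101. No deviation. ✓
Subprime: no collateral gives 101 − 0 = 101; collateral gives 321 − 91 = 230. Would deviate. ✗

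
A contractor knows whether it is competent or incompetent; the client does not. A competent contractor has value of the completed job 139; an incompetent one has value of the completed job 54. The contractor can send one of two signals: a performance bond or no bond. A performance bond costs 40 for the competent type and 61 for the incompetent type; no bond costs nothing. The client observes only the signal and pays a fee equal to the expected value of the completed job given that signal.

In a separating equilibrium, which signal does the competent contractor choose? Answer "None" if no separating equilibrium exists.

Try competent → bond, incompetent → no bond:
  If types separate, bond earns payment 139 and no bond earns 54.
  Competent: bond gives 139 − 40 = 99; no bond gives 54 − 0 = 54. No deviation. ✓
  Incompetent: no bond gives 54 − 0 = 54; bond gives 139 − 61 = 78. Would deviate. ✗
Try competent → no bond, incompetent → bond:
  If types separate, no bond earns payment 139 and bond earns 54.
  Competent: no bond gives 139 − 0 = 139; bond gives 54 − 40 = 14. No deviation. ✓
  Incompetent: bond gives 54 − 61 = -7; no bond gives 139 − 0 = 139. Would deviate. ✗
Neither assignment is incentive-compatible.

None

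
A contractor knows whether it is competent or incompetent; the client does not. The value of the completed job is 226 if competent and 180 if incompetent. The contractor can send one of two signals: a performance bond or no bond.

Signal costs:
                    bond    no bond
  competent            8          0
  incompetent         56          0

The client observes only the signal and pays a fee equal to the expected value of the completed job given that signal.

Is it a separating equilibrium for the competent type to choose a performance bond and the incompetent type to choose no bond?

If types separate, bond earns payment 226 and no bond earns 180.
Competent: bond gives 226 − 8 = 218; no bond gives 180 − 0 = 180. No deviation. ✓
Incompetent: no bond gives 180 − 0 = 180; bond gives 226 − 56 = 170. No deviation. ✓
Both incentive constraints hold.

Yes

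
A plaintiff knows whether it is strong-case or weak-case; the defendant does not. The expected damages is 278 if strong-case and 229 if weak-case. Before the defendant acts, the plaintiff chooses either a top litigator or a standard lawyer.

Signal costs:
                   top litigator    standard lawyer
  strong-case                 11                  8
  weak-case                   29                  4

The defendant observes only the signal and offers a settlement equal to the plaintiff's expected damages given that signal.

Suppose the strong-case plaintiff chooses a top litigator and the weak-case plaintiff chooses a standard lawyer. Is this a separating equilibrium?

If types separate, top litigator earns payment 278 and standard lawyer earns 229.
Strong-case: top litigator gives 278 − 11 = 267; standard lawyer gives 229 − 8 = 221. No deviation. ✓
Weak-case: standard lawyer gives 229 − 4 = 225; top litigator gives 278 − 29 = 249. Would deviate. ✗

No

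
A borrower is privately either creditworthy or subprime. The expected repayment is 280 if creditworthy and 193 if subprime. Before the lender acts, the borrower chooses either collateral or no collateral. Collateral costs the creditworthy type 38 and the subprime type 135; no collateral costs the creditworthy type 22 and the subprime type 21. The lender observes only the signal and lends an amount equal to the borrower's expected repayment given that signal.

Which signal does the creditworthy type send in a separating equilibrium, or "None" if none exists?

collateral

Try creditworthy → collateral, subprime → no collateral:
  Under separation the lender infers type exactly: collateral → creditworthy (pays 280), no collateral → subprime (pays 193).
  Creditworthy: collateral gives 280 − 38 = 242; no collateral gives 193 − 22 = 171. No deviation. ✓
  Subprime: no collateral gives 193 − 21 = 172; collateral gives 280 − 135 = 145. No deviation. ✓
Both hold — the creditworthy type sends collateral.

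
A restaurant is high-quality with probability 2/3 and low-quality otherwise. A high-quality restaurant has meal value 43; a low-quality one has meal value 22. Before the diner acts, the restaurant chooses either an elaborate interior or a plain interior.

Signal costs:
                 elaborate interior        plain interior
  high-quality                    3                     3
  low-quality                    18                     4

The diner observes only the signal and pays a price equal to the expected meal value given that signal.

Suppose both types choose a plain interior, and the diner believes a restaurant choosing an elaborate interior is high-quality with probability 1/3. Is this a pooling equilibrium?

At the pooled signal (plain interior) the diner holds the prior 2/3 and pays 2/3·43 + 1/3·22 = 36. Off-path (elaborate interior) belief 1/3 gives 1/3·43 + 2/3·22 = 29.
High-quality: plain interior gives 36 − 3 = 33; elaborate interior gives 29 − 3 = 26. Stays. ✓
Low-quality: plain interior gives 36 − 4 = 32; elaborate interior gives 29 − 18 = 11. Stays. ✓

Yes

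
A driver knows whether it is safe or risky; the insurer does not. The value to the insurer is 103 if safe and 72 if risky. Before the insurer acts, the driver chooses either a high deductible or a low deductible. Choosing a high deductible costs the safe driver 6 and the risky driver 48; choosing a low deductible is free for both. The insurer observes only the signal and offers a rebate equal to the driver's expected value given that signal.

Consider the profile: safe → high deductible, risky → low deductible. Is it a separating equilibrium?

If types separate, high deductible earns payment 103 and low deductible earns 72.
Safe: high deductible gives 103 − 6 = 97; low deductible gives 72 − 0 = 72. No deviation. ✓
Risky: low deductible gives 72 − 0 = 72; high deductible gives 103 − 48 = 55. No deviation. ✓
Both incentive constraints hold.

Yes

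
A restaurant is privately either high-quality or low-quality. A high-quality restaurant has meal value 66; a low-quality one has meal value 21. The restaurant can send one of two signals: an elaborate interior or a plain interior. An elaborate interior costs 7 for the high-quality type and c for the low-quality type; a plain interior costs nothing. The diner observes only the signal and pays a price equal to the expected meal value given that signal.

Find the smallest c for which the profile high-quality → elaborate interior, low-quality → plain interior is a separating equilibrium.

45

Under separation: elaborate interior → high-quality (pays 66); plain interior → low-quality (pays 21).
High-quality: 66 − 7 = 59 ≥ 21 − 0 = 21. Holds regardless of c. ✓
Low-quality: 21 − 0 ≥ 66 − c, so c ≥ 66 − 21 = 45.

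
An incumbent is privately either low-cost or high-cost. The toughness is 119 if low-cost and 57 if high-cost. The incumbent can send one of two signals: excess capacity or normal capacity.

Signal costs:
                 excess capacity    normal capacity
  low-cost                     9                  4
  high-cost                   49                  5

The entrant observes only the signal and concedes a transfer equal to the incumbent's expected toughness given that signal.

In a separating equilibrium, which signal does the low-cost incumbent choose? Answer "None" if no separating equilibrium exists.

Try low-cost → excess capacity, high-cost → normal capacity:
  If types separate, excess capacity earns payment 119 and normal capacity earns 57.
  Low-cost: excess capacity gives 119 − 9 = 110; normal capacity gives 57 − 4 = 53. No deviation. ✓
  High-cost: normal capacity gives 57 − 5 = 52; excess capacity gives 119 − 49 = 70. Would deviate. ✗
Try low-cost → normal capacity, high-cost → excess capacity:
  If types separate, normal capacity earns payment 119 and excess capacity earns 57.
  Low-cost: normal capacity gives 119 − 4 = 115; excess capacity gives 57 − 9 = 48. No deviation. ✓
  High-cost: excess capacity gives 57 − 49 = 8; normal capacity gives 119 − 5 = 114. Would deviate. ✗
Neither assignment is incentive-compatible.

None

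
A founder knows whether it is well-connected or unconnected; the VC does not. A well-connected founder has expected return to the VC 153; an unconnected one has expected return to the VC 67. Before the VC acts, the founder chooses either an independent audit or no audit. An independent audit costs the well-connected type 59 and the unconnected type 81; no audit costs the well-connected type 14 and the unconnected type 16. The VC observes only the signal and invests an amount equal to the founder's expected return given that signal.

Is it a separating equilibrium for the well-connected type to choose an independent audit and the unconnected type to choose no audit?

No

Under separation the VC infers type exactly: audit → well-connected (pays 153), no audit → unconnected (pays 67).
Well-connected: audit gives 153 − 59 = 94; no audit gives 67 − 14 = 53. No deviation. ✓
Unconnected: no audit gives 67 − 16 = 51; audit gives 153 − 81 = 72. Would deviate. ✗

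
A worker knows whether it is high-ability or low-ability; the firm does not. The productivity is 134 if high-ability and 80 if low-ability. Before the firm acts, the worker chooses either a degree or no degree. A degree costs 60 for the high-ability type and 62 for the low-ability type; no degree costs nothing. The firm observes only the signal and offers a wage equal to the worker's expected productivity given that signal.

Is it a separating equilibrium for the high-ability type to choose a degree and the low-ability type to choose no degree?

If types separate, degree earns payment 134 and no degree earns 80.
High-ability: degree gives 134 − 60 = 74; no degree gives 80 − 0 = 80. Would deviate. ✗
Low-ability: no degree gives 80 − 0 = 80; degree gives 134 − 62 = 72. No deviation. ✓

No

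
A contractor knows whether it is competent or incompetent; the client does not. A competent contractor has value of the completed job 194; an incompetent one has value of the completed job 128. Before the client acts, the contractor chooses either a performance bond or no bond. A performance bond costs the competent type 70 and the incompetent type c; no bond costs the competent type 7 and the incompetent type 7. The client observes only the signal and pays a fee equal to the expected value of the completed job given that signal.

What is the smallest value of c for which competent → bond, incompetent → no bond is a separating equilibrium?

73

Under separation: bond → competent (pays 194); no bond → incompetent (pays 128).
Competent: 194 − 70 = 124 ≥ 128 − 7 = 121. Holds regardless of c. ✓
Incompetent: 128 − 7 ≥ 194 − c, so c ≥ 194 − 121 = 73.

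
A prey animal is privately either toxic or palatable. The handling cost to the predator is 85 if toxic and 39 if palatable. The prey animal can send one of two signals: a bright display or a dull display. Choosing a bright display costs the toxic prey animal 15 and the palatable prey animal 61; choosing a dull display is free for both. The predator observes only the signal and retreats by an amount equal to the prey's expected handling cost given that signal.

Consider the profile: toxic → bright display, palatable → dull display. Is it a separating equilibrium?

If types separate, bright display earns payment 85 and dull display earns 39.
Toxic: bright display gives 85 − 15 = 70; dull display gives 39 − 0 = 39. No deviation. ✓
Palatable: dull display gives 39 − 0 = 39; bright display gives 85 − 61 = 24. No deviation. ✓
Both incentive constraints hold.

Yes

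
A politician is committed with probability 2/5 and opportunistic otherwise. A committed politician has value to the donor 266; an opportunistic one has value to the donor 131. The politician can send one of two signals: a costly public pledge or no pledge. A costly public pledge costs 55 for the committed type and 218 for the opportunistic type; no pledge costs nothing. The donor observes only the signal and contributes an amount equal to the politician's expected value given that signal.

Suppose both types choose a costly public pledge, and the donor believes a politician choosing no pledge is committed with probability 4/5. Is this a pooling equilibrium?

On the equilibrium path (pledge) the donor holds the prior 2/5 and pays 2/5·266 + 3/5·131 = 185. Off-path (no pledge) belief 4/5 gives 4/5·266 + 1/5·131 = 239.
Committed: pledge gives 185 − 55 = 130; no pledge gives 239 − 0 = 239. Deviates. ✗
Opportunistic: pledge gives 185 − 218 = -33; no pledge gives 239 − 0 = 239. Deviates. ✗

No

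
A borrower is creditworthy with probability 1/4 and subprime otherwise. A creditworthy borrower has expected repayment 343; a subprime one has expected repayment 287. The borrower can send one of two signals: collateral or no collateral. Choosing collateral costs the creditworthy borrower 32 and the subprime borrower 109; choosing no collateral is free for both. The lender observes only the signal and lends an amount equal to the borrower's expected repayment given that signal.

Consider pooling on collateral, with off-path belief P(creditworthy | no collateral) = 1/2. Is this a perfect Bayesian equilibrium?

At the pooled signal (collateral) the lender holds the prior 1/4 and pays 1/4·343 + 3/4·287 = 301. Off-path (no collateral) belief 1/2 gives 1/2·343 + 1/2·287 = 315.
Creditworthy: collateral gives 301 − 32 = 269; no collateral gives 315 − 0 = 315. Deviates. ✗
Subprime: collateral gives 301 − 109 = 192; no collateral gives 315 − 0 = 315. Deviates. ✗

No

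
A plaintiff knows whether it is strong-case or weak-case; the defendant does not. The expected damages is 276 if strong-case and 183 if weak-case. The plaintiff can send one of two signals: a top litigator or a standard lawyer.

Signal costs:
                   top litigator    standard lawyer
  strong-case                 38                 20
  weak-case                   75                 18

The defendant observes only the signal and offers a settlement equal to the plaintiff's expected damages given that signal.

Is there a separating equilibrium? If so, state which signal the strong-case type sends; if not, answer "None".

Try strong-case → top litigator, weak-case → standard lawyer:
  Under separation the defendant infers type exactly: top litigator → strong-case (pays 276), standard lawyer → weak-case (pays 183).
  Strong-case: top litigator gives 276 − 38 = 238; standard lawyer gives 183 − 20 = 163. No deviation. ✓
  Weak-case: standard lawyer gives 183 − 18 = 165; top litigator gives 276 − 75 = 201. Would deviate. ✗
Try strong-case → standard lawyer, weak-case → top litigator:
  Under separation the defendant infers type exactly: standard lawyer → strong-case (pays 276), top litigator → weak-case (pays 183).
  Strong-case: standard lawyer gives 276 − 20 = 256; top litigator gives 183 − 38 = 145. No deviation. ✓
  Weak-case: top litigator gives 183 − 75 = 108; standard lawyer gives 276 − 18 = 258. Would deviate. ✗
Neither assignment is incentive-compatible.

None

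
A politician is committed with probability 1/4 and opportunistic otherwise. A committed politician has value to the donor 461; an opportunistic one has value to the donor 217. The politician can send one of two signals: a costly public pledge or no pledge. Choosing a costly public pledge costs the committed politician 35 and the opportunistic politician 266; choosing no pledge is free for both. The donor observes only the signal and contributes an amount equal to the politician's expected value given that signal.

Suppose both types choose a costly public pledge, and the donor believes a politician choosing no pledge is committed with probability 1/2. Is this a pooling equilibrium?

No

At the pooled signal (pledge) the donor holds the prior 1/4 and pays 1/4·461 + 3/4·217 = 278. Off-path (no pledge) belief 1/2 gives 1/2·461 + 1/2·217 = 339.
Committed: pledge gives 278 − 35 = 243; no pledge gives 339 − 0 = 339. Deviates. ✗
Opportunistic: pledge gives 278 − 266 = 12; no pledge gives 339 − 0 = 339. Deviates. ✗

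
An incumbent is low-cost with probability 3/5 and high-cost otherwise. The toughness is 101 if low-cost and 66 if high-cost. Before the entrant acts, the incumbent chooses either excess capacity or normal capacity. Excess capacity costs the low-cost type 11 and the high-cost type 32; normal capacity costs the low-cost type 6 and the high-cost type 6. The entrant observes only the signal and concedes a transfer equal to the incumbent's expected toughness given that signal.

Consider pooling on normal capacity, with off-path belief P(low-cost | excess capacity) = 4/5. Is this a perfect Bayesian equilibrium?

On the equilibrium path (normal capacity) the entrant holds the prior 3/5 and pays 3/5·101 + 2/5·66 = 87. Off-path (excess capacity) belief 4/5 gives 4/5·101 + 1/5·66 = 94.
Low-cost: normal capacity gives 87 − 6 = 81; excess capacity gives 94 − 11 = 83. Deviates. ✗
High-cost: normal capacity gives 87 − 6 = 81; excess capacity gives 94 − 32 = 62. Stays. ✓

No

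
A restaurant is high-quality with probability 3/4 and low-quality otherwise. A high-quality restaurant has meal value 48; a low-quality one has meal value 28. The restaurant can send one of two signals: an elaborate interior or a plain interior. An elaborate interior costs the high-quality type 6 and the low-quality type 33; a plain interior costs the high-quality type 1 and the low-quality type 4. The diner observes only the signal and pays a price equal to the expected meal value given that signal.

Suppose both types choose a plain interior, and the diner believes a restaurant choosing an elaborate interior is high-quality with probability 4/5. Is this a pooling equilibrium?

On the equilibrium path (plain interior) the diner holds the prior 3/4 and pays 3/4·48 + 1/4·28 = 43. Off-path (elaborate interior) belief 4/5 gives 4/5·48 + 1/5·28 = 44.
High-quality: plain interior gives 43 − 1 = 42; elaborate interior gives 44 − 6 = 38. Stays. ✓
Low-quality: plain interior gives 43 − 4 = 39; elaborate interior gives 44 − 33 = 11. Stays. ✓
Beliefs are Bayes-consistent on-path and both types best-respond.

Yes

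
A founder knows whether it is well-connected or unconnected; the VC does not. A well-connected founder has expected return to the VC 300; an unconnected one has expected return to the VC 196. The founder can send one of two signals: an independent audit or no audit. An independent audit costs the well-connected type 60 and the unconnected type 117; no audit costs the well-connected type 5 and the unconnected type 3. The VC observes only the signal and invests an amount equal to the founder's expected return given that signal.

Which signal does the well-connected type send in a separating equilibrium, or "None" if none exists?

audit

Try well-connected → audit, unconnected → no audit:
  If types separate, audit earns payment 300 and no audit earns 196.
  Well-connected: audit gives 300 − 60 = 240; no audit gives 196 − 5 = 191. No deviation. ✓
  Unconnected: no audit gives 196 − 3 = 193; audit gives 300 − 117 = 183. No deviation. ✓
Both hold — the well-connected type sends audit.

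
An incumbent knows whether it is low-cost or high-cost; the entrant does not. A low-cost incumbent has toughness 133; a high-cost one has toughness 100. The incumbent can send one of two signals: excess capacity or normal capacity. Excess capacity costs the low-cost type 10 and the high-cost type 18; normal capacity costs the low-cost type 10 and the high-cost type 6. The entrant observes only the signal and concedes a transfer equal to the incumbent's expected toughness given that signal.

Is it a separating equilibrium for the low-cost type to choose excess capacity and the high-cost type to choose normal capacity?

No

If types separate, excess capacity earns payment 133 and normal capacity earns 100.
Low-cost: excess capacity gives 133 − 10 = 123; normal capacity gives 100 − 10 = 90. No deviation. ✓
High-cost: normal capacity gives 100 − 6 = 94; excess capacity gives 133 − 18 = 115. Would deviate. ✗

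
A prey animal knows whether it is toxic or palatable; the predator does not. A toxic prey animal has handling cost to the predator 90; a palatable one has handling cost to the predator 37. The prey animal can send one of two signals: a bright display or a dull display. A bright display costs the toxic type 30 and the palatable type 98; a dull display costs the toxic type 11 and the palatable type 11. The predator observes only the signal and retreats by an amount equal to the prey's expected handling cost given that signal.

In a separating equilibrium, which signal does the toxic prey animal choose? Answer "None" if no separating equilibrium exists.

Try toxic → bright display, palatable → dull display:
  If types separate, bright display earns payment 90 and dull display earns 37.
  Toxic: bright display gives 90 − 30 = 60; dull display gives 37 − 11 = 26. No deviation. ✓
  Palatable: dull display gives 37 − 11 = 26; bright display gives 90 − 98 = -8. No deviation. ✓
Both hold — the toxic type sends bright display.

bright display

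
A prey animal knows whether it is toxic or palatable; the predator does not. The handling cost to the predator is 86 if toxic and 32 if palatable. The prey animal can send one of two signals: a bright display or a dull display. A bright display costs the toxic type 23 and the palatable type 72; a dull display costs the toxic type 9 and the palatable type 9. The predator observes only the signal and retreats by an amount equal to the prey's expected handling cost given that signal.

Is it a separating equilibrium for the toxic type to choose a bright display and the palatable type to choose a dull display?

Yes

Under separation the predator infers type exactly: bright display → toxic (pays 86), dull display → palatable (pays 32).
Toxic: bright display gives 86 − 23 = 63; dull display gives 32 − 9 = 23. No deviation. ✓
Palatable: dull display gives 32 − 9 = 23; bright display gives 86 − 72 = 14. No deviation. ✓
Neither type gains from mimicking the other.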